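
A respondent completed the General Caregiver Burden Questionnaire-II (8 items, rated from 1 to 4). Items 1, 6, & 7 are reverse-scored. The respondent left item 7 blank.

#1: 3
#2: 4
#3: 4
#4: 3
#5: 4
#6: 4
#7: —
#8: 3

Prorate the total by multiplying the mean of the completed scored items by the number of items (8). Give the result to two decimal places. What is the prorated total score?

Reverse-coded (reverse-coded value = 5 − response):
  item 1: 5 − 3 = 2
  item 6: 5 − 4 = 1
Completed scored items (7 of 8): 2, 4, 4, 3, 4, 1, 3; sum = 21.
Person mean = 21 / 7 ≈ 3.0000
Prorated total = (21 / 7) × 8 = 24.00 (to 2 dp)

24.00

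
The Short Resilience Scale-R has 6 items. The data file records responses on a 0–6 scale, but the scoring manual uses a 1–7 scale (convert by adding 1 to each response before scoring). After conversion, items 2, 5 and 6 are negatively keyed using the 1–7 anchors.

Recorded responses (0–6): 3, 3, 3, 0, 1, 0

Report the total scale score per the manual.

26

Convert to 1–7: 4, 4, 4, 1, 2, 1
Reverse-coded (reversed = (1+7) − raw = 8 − raw):
  item 2: 8 − 4 = 4
  item 5: 8 − 2 = 6
  item 6: 8 − 1 = 7
Scored: 4, 4, 4, 1, 6, 7
Total = 26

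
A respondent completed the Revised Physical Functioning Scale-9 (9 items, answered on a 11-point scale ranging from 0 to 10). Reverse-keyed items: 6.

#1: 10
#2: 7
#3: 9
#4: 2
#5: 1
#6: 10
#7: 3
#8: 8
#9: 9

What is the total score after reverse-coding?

49

Reverse-coded items (on a 0–10 scale, reversed = 10 − raw):
  item 6: 10 − 10 = 0
Scored items: 10, 7, 9, 2, 1, 0, 3, 8, 9
Total = 10 + 7 + 9 + 2 + 1 + 0 + 3 + 8 + 9 = 49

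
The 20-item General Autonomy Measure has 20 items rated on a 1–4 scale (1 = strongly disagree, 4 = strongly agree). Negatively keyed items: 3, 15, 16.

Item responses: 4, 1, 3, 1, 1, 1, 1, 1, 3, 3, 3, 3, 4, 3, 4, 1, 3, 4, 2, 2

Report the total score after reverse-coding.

47

Negatively keyed items use 5 − raw:
  item 3: 5 − 3 = 2
  item 15: 5 − 4 = 1
  item 16: 5 − 1 = 4
After reverse-coding: 4, 1, 2, 1, 1, 1, 1, 1, 3, 3, 3, 3, 4, 3, 1, 4, 3, 4, 2, 2
Total = 4 + 1 + 2 + 1 + 1 + 1 + 1 + 1 + 3 + 3 + 3 + 3 + 4 + 3 + 1 + 4 + 3 + 4 + 2 + 2 = 47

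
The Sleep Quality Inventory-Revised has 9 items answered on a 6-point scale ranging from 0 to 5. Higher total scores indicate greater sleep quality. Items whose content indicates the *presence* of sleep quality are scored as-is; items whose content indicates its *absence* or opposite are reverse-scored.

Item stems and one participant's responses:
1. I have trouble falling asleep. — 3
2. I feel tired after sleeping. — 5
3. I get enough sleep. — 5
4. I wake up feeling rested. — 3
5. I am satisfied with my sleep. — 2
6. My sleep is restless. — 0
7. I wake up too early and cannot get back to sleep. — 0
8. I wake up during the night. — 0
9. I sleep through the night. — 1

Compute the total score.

28

Items 1, 2, 6, 7, 8 describe the absence/opposite of sleep quality → reverse-score.
on a 0–5 scale, reversed = 5 − raw.
  item 1: 5 − 3 = 2
  item 2: 5 − 5 = 0
  item 3: 5
  item 4: 3
  item 5: 2
  item 6: 5 − 0 = 5
  item 7: 5 − 0 = 5
  item 8: 5 − 0 = 5
  item 9: 1
Total = 2 + 0 + 5 + 3 + 2 + 5 + 5 + 5 + 1 = 28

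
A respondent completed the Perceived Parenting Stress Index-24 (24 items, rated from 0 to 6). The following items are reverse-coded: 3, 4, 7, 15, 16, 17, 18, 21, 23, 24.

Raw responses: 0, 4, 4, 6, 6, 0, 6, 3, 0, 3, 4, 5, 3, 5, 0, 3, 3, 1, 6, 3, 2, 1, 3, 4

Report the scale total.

71

Raw sum = 75. Reverse-coded items: 3, 4, 7, 15, 16, 17, 18, 21, 23, 24; their raw sum = 32.
Each reversal replaces raw with 6 − raw, changing the total by 6 − 2·raw per item.
Total = 75 + 10·6 − 2·32 = 75 + 60 − 64 = 71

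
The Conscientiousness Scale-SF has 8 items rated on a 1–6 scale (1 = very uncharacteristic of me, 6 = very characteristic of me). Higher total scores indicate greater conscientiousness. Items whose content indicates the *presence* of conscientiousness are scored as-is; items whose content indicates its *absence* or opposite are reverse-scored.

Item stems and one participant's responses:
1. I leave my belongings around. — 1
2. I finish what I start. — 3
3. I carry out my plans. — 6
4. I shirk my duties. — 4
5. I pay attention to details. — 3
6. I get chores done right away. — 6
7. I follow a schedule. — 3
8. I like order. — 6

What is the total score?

36

Items 1, 4 describe the absence/opposite of conscientiousness → reverse-score.
reversed = (1+6) − raw = 7 − raw.
  item 1: 7 − 1 = 6
  item 2: 3
  item 3: 6
  item 4: 7 − 4 = 3
  item 5: 3
  item 6: 6
  item 7: 3
  item 8: 6
Total = 6 + 3 + 6 + 3 + 3 + 6 + 3 + 6 = 36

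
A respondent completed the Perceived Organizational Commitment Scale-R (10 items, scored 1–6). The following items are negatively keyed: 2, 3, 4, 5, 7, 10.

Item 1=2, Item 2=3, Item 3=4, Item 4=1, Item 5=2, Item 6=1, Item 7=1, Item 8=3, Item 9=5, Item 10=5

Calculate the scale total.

Reverse-coded items (reverse-coded value = 7 − response):
  item 2: 7 − 3 = 4
  item 3: 7 − 4 = 3
  item 4: 7 − 1 = 6
  item 5: 7 − 2 = 5
  item 7: 7 − 1 = 6
  item 10: 7 − 5 = 2
Scored items: 2, 4, 3, 6, 5, 1, 6, 3, 5, 2
Total = 2 + 4 + 3 + 6 + 5 + 1 + 6 + 3 + 5 + 2 = 37

37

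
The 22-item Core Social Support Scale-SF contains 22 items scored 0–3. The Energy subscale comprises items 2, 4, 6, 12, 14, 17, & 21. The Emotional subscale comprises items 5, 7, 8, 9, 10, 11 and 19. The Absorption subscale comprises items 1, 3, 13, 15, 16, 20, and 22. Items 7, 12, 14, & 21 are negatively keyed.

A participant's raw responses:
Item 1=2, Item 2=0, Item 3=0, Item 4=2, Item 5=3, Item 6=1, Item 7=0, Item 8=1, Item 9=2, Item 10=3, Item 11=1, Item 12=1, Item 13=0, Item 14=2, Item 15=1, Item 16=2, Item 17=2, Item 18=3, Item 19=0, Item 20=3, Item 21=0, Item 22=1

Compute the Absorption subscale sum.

Absorption items: 1, 3, 13, 15, 16, 20, 22.
  item 1: 2
  item 3: 0
  item 13: 0
  item 15: 1
  item 16: 2
  item 20: 3
  item 22: 1
Sum = 2 + 0 + 0 + 1 + 2 + 3 + 1 = 9

9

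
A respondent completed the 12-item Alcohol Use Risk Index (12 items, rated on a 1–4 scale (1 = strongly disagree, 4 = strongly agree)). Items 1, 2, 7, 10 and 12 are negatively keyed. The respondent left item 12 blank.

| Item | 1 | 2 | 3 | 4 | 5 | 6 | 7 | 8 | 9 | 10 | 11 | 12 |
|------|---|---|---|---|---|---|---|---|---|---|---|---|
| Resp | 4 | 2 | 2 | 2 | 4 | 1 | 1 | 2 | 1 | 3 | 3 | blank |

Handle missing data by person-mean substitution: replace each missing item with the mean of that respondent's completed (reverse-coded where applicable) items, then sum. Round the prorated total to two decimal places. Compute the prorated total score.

Reverse-coded (reverse-coded value = 5 − response):
  item 1: 5 − 4 = 1
  item 2: 5 − 2 = 3
  item 7: 5 − 1 = 4
  item 10: 5 − 3 = 2
Completed scored items (11 of 12): 1, 3, 2, 2, 4, 1, 4, 2, 1, 2, 3; sum = 25.
Person mean = 25 / 11 ≈ 2.2727
Prorated total = (25 / 11) × 12 = 27.27 (to 2 dp)

27.27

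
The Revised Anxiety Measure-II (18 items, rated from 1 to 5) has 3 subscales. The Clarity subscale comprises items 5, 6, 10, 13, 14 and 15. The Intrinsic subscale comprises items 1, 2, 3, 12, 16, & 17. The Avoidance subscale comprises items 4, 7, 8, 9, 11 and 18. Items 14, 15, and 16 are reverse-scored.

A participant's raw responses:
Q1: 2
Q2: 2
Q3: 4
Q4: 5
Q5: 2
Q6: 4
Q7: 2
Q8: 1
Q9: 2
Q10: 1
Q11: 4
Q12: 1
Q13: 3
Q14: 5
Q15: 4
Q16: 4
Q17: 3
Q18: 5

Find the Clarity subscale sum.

Clarity items: 5, 6, 10, 13, 14, 15.
Of these, items 14 & 15 are reverse-scored; reversed = (1+5) − raw = 6 − raw.
  item 5: 2
  item 6: 4
  item 10: 1
  item 13: 3
  item 14: 6 − 5 = 1
  item 15: 6 − 4 = 2
Sum = 2 + 4 + 1 + 3 + 1 + 2 = 13

13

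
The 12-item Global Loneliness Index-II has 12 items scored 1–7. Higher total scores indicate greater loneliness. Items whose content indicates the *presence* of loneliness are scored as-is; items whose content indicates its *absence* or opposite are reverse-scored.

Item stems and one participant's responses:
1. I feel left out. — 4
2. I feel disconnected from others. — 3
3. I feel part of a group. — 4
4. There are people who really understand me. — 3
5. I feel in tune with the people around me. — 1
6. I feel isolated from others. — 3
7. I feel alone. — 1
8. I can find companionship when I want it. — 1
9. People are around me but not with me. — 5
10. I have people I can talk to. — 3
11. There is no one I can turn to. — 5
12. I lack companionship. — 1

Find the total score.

Items 3, 4, 5, 8, 10 describe the absence/opposite of loneliness → reverse-score.
reversed = (1+7) − raw = 8 − raw.
  item 1: 4
  item 2: 3
  item 3: 8 − 4 = 4
  item 4: 8 − 3 = 5
  item 5: 8 − 1 = 7
  item 6: 3
  item 7: 1
  item 8: 8 − 1 = 7
  item 9: 5
  item 10: 8 − 3 = 5
  item 11: 5
  item 12: 1
Total = 4 + 3 + 4 + 5 + 7 + 3 + 1 + 7 + 5 + 5 + 5 + 1 = 50

50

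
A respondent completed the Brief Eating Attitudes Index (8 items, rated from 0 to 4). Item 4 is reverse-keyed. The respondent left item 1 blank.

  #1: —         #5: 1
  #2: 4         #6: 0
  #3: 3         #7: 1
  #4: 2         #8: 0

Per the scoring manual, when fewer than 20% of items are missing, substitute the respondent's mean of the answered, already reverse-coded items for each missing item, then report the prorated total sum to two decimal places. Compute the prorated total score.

12.57

Reverse-coded (reverse-coded value = 4 − response):
  item 4: 4 − 2 = 2
Completed scored items (7 of 8): 4, 3, 2, 1, 0, 1, 0; sum = 11.
Person mean = 11 / 7 ≈ 1.5714
Prorated total = (11 / 7) × 8 = 12.57 (to 2 dp)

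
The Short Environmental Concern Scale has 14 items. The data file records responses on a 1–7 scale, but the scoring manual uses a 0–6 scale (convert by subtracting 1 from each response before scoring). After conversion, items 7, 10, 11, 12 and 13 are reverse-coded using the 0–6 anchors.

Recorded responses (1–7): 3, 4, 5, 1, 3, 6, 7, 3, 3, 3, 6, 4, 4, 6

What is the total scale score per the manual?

Convert to 0–6: 2, 3, 4, 0, 2, 5, 6, 2, 2, 2, 5, 3, 3, 5
Reverse-coded (reversed = (0+6) − raw = 6 − raw):
  item 7: 6 − 6 = 0
  item 10: 6 − 2 = 4
  item 11: 6 − 5 = 1
  item 12: 6 − 3 = 3
  item 13: 6 − 3 = 3
Scored: 2, 3, 4, 0, 2, 5, 0, 2, 2, 4, 1, 3, 3, 5
Total = 36

36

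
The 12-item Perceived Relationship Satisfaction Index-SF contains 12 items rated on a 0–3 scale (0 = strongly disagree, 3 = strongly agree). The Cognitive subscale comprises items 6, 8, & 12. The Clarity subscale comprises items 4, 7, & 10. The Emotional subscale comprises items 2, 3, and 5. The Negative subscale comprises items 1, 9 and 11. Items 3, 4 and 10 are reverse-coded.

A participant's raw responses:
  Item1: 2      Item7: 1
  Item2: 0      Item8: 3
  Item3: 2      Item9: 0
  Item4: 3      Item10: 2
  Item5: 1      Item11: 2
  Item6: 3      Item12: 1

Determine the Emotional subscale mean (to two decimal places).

0.67

Emotional items: 2, 3, 5.
Of these, item 3 is reverse-coded; on a 0–3 scale, reversed = 3 − raw.
  item 2: 0
  item 3: 3 − 2 = 1
  item 5: 1
Sum = 0 + 1 + 1 = 2
Mean = 2 / 3 = 0.67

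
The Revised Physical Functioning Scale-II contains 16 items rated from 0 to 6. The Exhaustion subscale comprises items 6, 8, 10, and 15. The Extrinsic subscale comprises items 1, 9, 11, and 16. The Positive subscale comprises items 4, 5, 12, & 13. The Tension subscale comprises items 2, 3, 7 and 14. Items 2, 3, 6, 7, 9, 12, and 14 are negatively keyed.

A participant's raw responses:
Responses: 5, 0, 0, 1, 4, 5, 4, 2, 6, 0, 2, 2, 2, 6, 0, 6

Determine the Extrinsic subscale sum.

13

Extrinsic items: 1, 9, 11, 16.
Of these, item 9 is negatively keyed; reversed = (0+6) − raw = 6 − raw.
  item 1: 5
  item 9: 6 − 6 = 0
  item 11: 2
  item 16: 6
Sum = 5 + 0 + 2 + 6 = 13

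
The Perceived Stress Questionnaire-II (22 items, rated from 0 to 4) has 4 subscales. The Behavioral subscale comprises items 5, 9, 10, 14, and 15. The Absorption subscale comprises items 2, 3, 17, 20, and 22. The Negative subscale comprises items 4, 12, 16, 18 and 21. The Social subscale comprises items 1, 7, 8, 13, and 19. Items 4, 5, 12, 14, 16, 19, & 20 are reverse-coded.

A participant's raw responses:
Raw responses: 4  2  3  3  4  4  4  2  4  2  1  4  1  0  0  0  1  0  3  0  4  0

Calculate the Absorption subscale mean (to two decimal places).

Absorption items: 2, 3, 17, 20, 22.
Of these, item 20 is reverse-coded; reverse-coded value = 4 − response.
  item 2: 2
  item 3: 3
  item 17: 1
  item 20: 4 − 0 = 4
  item 22: 0
Sum = 2 + 3 + 1 + 4 + 0 = 10
Mean = 10 / 5 = 2.00

2.00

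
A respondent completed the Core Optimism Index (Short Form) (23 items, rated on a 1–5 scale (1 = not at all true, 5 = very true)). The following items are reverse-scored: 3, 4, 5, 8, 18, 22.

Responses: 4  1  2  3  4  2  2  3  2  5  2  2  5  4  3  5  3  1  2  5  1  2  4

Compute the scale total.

Reversing items 3, 4, 5, 8, 18 and 22 with 6 − raw:
Total = 4 + 1 + (6−2) + (6−3) + (6−4) + 2 + 2 + (6−3) + 2 + 5 + 2 + 2 + 5 + 4 + 3 + 5 + 3 + (6−1) + 2 + 5 + 1 + (6−2) + 4
      = 4 + 1 + 4 + 3 + 2 + 2 + 2 + 3 + 2 + 5 + 2 + 2 + 5 + 4 + 3 + 5 + 3 + 5 + 2 + 5 + 1 + 4 + 4 = 73

73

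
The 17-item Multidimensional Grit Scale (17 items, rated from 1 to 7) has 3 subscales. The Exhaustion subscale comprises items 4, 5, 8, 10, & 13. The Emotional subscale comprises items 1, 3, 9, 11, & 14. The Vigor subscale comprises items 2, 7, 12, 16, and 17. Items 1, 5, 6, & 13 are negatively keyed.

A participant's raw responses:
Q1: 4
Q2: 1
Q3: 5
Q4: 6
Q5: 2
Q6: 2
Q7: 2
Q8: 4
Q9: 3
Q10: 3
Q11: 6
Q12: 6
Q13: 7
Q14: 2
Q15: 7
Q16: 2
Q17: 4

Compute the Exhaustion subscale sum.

20

Exhaustion items: 4, 5, 8, 10, 13.
Of these, items 5 & 13 are negatively keyed; on a 1–7 scale, reversed = 8 − raw.
  item 4: 6
  item 5: 8 − 2 = 6
  item 8: 4
  item 10: 3
  item 13: 8 − 7 = 1
Sum = 6 + 6 + 4 + 3 + 1 = 20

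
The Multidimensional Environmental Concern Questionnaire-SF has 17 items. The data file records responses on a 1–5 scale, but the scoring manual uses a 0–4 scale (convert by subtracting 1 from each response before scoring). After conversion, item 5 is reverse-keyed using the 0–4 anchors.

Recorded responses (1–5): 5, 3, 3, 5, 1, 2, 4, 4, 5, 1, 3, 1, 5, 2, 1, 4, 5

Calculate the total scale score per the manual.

Convert to 0–4: 4, 2, 2, 4, 0, 1, 3, 3, 4, 0, 2, 0, 4, 1, 0, 3, 4
Reverse-coded (reverse-coded value = 4 − response):
  item 5: 4 − 0 = 4
Scored: 4, 2, 2, 4, 4, 1, 3, 3, 4, 0, 2, 0, 4, 1, 0, 3, 4
Total = 41

41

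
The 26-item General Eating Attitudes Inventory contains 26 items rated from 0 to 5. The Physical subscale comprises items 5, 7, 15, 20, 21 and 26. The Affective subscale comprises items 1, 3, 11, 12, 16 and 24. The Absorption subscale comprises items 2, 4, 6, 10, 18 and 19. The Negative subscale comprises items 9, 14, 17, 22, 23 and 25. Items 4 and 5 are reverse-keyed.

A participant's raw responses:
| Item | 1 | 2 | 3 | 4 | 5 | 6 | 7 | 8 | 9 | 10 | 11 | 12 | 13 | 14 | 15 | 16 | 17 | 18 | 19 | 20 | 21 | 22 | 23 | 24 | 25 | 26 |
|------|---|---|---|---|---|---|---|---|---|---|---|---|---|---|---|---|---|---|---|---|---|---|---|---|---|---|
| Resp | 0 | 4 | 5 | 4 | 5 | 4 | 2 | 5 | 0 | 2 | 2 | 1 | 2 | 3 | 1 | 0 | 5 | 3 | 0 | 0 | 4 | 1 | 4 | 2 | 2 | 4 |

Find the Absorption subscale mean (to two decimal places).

2.33

Absorption items: 2, 4, 6, 10, 18, 19.
Of these, item 4 is reverse-keyed; reversed = (0+5) − raw = 5 − raw.
  item 2: 4
  item 4: 5 − 4 = 1
  item 6: 4
  item 10: 2
  item 18: 3
  item 19: 0
Sum = 4 + 1 + 4 + 2 + 3 + 0 = 14
Mean = 14 / 6 = 2.33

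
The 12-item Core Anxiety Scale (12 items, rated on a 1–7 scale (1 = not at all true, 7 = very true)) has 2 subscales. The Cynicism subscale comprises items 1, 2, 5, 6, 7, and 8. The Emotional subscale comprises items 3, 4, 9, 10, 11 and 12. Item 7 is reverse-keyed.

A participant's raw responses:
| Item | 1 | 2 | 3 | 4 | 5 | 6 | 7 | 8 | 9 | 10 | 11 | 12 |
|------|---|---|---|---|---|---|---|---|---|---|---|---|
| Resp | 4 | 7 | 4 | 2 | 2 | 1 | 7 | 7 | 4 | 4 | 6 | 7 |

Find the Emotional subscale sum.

Emotional items: 3, 4, 9, 10, 11, 12.
  item 3: 4
  item 4: 2
  item 9: 4
  item 10: 4
  item 11: 6
  item 12: 7
Sum = 4 + 2 + 4 + 4 + 6 + 7 = 27

27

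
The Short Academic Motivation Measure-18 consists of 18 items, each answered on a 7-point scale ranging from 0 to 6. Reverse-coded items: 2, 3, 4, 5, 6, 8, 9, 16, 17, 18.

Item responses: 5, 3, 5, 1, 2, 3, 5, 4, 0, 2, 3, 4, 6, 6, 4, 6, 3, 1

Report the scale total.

Reversing items 2, 3, 4, 5, 6, 8, 9, 16, 17 and 18 with 6 − raw:
Total = 5 + (6−3) + (6−5) + (6−1) + (6−2) + (6−3) + 5 + (6−4) + (6−0) + 2 + 3 + 4 + 6 + 6 + 4 + (6−6) + (6−3) + (6−1)
      = 5 + 3 + 1 + 5 + 4 + 3 + 5 + 2 + 6 + 2 + 3 + 4 + 6 + 6 + 4 + 0 + 3 + 5 = 67

67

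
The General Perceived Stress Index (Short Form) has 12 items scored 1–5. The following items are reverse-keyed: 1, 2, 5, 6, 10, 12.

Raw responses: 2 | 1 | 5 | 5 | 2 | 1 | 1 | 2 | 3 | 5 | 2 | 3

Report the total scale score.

40

Reversing items 1, 2, 5, 6, 10 and 12 with 6 − raw:
Total = (6−2) + (6−1) + 5 + 5 + (6−2) + (6−1) + 1 + 2 + 3 + (6−5) + 2 + (6−3)
      = 4 + 5 + 5 + 5 + 4 + 5 + 1 + 2 + 3 + 1 + 2 + 3 = 40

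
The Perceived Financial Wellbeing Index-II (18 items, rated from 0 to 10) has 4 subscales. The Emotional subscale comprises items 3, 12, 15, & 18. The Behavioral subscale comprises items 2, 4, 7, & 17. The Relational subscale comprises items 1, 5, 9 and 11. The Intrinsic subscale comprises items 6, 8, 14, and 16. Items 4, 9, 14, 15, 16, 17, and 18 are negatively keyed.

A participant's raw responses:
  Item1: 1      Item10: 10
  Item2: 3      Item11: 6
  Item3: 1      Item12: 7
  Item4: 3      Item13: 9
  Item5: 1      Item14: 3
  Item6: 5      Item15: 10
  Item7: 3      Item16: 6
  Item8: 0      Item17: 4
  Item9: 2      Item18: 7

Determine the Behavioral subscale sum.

19

Behavioral items: 2, 4, 7, 17.
Of these, items 4 and 17 are negatively keyed; reverse-coded value = 10 − response.
  item 2: 3
  item 4: 10 − 3 = 7
  item 7: 3
  item 17: 10 − 4 = 6
Sum = 3 + 7 + 3 + 6 = 19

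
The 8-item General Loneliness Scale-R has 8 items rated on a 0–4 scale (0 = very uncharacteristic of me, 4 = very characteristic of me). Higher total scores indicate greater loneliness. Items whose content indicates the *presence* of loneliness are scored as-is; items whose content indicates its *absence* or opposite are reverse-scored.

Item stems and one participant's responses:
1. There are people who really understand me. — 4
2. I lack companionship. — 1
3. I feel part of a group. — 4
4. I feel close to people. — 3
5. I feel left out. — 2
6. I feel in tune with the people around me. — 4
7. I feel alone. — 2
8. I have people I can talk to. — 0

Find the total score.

Items 1, 3, 4, 6, 8 describe the absence/opposite of loneliness → reverse-score.
on a 0–4 scale, reversed = 4 − raw.
  item 1: 4 − 4 = 0
  item 2: 1
  item 3: 4 − 4 = 0
  item 4: 4 − 3 = 1
  item 5: 2
  item 6: 4 − 4 = 0
  item 7: 2
  item 8: 4 − 0 = 4
Total = 0 + 1 + 0 + 1 + 2 + 0 + 2 + 4 = 10

10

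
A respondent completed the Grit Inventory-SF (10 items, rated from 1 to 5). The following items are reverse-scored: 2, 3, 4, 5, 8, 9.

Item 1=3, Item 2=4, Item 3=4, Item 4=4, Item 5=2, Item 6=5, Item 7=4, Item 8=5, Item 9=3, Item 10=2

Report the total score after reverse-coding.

28

Reversing items 2, 3, 4, 5, 8, and 9 with 6 − raw:
Total = 3 + (6−4) + (6−4) + (6−4) + (6−2) + 5 + 4 + (6−5) + (6−3) + 2
      = 3 + 2 + 2 + 2 + 4 + 5 + 4 + 1 + 3 + 2 = 28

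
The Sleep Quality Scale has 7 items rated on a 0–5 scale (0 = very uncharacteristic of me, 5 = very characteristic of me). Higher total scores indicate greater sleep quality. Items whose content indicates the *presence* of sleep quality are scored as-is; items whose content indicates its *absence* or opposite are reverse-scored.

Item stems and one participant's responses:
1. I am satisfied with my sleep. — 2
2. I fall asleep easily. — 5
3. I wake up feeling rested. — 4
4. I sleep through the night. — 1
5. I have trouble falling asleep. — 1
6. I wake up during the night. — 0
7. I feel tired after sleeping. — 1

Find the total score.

Items 5, 6, 7 describe the absence/opposite of sleep quality → reverse-score.
reversed = (0+5) − raw = 5 − raw.
  item 1: 2
  item 2: 5
  item 3: 4
  item 4: 1
  item 5: 5 − 1 = 4
  item 6: 5 − 0 = 5
  item 7: 5 − 1 = 4
Total = 2 + 5 + 4 + 1 + 4 + 5 + 4 = 25

25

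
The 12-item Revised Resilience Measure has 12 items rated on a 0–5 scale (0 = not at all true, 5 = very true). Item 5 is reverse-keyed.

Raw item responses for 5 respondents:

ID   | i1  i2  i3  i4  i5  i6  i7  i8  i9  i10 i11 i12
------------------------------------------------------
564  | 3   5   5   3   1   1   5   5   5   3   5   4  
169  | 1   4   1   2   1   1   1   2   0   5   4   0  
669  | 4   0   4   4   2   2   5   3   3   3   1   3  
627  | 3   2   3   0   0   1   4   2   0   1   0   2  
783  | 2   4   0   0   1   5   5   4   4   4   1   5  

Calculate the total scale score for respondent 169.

25

Respondent 169 raw: 1, 4, 1, 2, 1, 1, 1, 2, 0, 5, 4, 0.
Reverse-coded (reverse-coded value = 5 − response):
  item 1: 1
  item 2: 4
  item 3: 1
  item 4: 2
  item 5: 5 − 1 = 4
  item 6: 1
  item 7: 1
  item 8: 2
  item 9: 0
  item 10: 5
  item 11: 4
  item 12: 0
Sum = 1 + 4 + 1 + 2 + 4 + 1 + 1 + 2 + 0 + 5 + 4 + 0 = 25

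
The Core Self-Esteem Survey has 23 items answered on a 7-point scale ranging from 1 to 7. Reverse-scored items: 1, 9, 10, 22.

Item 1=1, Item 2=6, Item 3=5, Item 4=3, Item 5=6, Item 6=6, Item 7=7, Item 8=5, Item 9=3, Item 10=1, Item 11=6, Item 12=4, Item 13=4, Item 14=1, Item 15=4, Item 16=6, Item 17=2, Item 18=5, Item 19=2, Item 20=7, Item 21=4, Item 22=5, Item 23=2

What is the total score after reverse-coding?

Apply reverse scoring (reversed = (1+7) − raw = 8 − raw):
  item 1: 8 − 1 = 7
  item 9: 8 − 3 = 5
  item 10: 8 − 1 = 7
  item 22: 8 − 5 = 3
After reverse-coding: 7, 6, 5, 3, 6, 6, 7, 5, 5, 7, 6, 4, 4, 1, 4, 6, 2, 5, 2, 7, 4, 3, 2
Total = 7 + 6 + 5 + 3 + 6 + 6 + 7 + 5 + 5 + 7 + 6 + 4 + 4 + 1 + 4 + 6 + 2 + 5 + 2 + 7 + 4 + 3 + 2 = 107

107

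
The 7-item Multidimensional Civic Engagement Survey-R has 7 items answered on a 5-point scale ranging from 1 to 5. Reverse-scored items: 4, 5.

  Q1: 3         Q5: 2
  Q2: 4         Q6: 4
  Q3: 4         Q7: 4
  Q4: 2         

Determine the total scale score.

Reversing items 4 & 5 with 6 − raw:
Total = 3 + 4 + 4 + (6−2) + (6−2) + 4 + 4
      = 3 + 4 + 4 + 4 + 4 + 4 + 4 = 27

27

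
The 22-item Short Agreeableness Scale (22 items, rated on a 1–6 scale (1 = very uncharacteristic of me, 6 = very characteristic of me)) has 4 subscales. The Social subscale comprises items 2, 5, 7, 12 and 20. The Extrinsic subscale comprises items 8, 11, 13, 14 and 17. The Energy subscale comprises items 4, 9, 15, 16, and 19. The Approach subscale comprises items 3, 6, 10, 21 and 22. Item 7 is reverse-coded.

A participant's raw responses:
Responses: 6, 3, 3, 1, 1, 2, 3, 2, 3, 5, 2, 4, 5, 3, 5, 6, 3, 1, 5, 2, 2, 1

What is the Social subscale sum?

Social items: 2, 5, 7, 12, 20.
Of these, item 7 is reverse-coded; reversed = (1+6) − raw = 7 − raw.
  item 2: 3
  item 5: 1
  item 7: 7 − 3 = 4
  item 12: 4
  item 20: 2
Sum = 3 + 1 + 4 + 4 + 2 = 14

14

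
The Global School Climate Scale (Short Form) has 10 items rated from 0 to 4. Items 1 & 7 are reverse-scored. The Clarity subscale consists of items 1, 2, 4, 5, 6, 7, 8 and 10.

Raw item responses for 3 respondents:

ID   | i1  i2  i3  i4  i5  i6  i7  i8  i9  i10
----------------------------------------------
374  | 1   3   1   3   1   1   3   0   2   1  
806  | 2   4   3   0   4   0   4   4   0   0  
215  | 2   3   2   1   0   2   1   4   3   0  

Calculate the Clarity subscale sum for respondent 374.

13

Respondent 374 raw: 1, 3, 1, 3, 1, 1, 3, 0, 2, 1.
Clarity items: 1, 2, 4, 5, 6, 7, 8, 10.
Reverse-coded (reverse-coded value = 4 − response):
  item 1: 4 − 1 = 3
  item 2: 3
  item 4: 3
  item 5: 1
  item 6: 1
  item 7: 4 − 3 = 1
  item 8: 0
  item 10: 1
Sum = 3 + 3 + 3 + 1 + 1 + 1 + 0 + 1 = 13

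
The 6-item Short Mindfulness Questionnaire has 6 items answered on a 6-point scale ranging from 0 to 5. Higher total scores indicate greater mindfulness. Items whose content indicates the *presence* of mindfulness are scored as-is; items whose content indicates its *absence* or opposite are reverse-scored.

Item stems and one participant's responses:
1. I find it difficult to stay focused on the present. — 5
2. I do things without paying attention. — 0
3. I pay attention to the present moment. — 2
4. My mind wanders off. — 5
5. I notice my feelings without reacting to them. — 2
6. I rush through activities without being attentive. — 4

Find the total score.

10

Items 1, 2, 4, 6 describe the absence/opposite of mindfulness → reverse-score.
on a 0–5 scale, reversed = 5 − raw.
  item 1: 5 − 5 = 0
  item 2: 5 − 0 = 5
  item 3: 2
  item 4: 5 − 5 = 0
  item 5: 2
  item 6: 5 − 4 = 1
Total = 0 + 5 + 2 + 0 + 2 + 1 = 10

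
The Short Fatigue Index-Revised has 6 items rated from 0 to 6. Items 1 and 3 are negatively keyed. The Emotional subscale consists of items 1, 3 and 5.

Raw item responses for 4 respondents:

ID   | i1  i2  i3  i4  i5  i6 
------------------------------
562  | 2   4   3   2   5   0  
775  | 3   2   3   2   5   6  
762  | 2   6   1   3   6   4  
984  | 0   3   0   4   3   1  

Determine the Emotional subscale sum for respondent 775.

Respondent 775 raw: 3, 2, 3, 2, 5, 6.
Emotional items: 1, 3, 5.
Reverse-coded (reverse-coded value = 6 − response):
  item 1: 6 − 3 = 3
  item 3: 6 − 3 = 3
  item 5: 5
Sum = 3 + 3 + 5 = 11

11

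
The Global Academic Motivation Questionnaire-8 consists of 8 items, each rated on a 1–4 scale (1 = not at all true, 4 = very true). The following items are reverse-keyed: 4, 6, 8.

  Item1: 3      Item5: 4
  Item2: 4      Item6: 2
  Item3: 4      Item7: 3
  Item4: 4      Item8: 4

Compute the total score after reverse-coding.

Reverse-coded items (reversed = (1+4) − raw = 5 − raw):
  item 4: 5 − 4 = 1
  item 6: 5 − 2 = 3
  item 8: 5 − 4 = 1
After reverse-coding: 3, 4, 4, 1, 4, 3, 3, 1
Total = 3 + 4 + 4 + 1 + 4 + 3 + 3 + 1 = 23

23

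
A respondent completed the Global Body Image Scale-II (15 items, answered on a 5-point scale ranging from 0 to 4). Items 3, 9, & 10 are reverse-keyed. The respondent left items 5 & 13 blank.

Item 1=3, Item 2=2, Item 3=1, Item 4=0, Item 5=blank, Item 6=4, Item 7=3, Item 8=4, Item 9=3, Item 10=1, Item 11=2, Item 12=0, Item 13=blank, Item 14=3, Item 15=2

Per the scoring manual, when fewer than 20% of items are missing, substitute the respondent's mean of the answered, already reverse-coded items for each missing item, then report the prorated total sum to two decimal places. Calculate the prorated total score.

Reverse-coded (reversed = (0+4) − raw = 4 − raw):
  item 3: 4 − 1 = 3
  item 9: 4 − 3 = 1
  item 10: 4 − 1 = 3
Completed scored items (13 of 15): 3, 2, 3, 0, 4, 3, 4, 1, 3, 2, 0, 3, 2; sum = 30.
Person mean = 30 / 13 ≈ 2.3077
Prorated total = (30 / 13) × 15 = 34.62 (to 2 dp)

34.62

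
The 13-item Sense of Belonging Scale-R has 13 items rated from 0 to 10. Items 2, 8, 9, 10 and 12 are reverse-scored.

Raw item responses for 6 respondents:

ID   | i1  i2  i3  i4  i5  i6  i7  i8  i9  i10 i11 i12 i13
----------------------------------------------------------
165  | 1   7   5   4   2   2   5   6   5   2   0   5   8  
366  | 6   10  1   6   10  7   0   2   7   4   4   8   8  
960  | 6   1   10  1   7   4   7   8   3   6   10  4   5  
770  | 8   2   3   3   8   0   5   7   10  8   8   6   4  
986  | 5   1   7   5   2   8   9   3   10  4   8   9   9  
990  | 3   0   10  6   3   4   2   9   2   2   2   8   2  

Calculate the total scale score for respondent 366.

61

Respondent 366 raw: 6, 10, 1, 6, 10, 7, 0, 2, 7, 4, 4, 8, 8.
Reverse-coded (reversed = (0+10) − raw = 10 − raw):
  item 1: 6
  item 2: 10 − 10 = 0
  item 3: 1
  item 4: 6
  item 5: 10
  item 6: 7
  item 7: 0
  item 8: 10 − 2 = 8
  item 9: 10 − 7 = 3
  item 10: 10 − 4 = 6
  item 11: 4
  item 12: 10 − 8 = 2
  item 13: 8
Sum = 6 + 0 + 1 + 6 + 10 + 7 + 0 + 8 + 3 + 6 + 4 + 2 + 8 = 61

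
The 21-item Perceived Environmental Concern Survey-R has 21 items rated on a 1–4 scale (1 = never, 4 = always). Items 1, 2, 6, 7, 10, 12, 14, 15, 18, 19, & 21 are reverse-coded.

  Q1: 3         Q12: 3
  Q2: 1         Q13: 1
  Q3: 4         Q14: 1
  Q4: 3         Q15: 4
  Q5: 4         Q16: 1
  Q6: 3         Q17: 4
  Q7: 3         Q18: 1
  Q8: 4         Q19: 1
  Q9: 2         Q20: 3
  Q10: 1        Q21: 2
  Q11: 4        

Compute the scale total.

62

Reverse-coded items use 5 − raw:
  item 1: 5 − 3 = 2
  item 2: 5 − 1 = 4
  item 6: 5 − 3 = 2
  item 7: 5 − 3 = 2
  item 10: 5 − 1 = 4
  item 12: 5 − 3 = 2
  item 14: 5 − 1 = 4
  item 15: 5 − 4 = 1
  item 18: 5 − 1 = 4
  item 19: 5 − 1 = 4
  item 21: 5 − 2 = 3
After reverse-coding: 2, 4, 4, 3, 4, 2, 2, 4, 2, 4, 4, 2, 1, 4, 1, 1, 4, 4, 4, 3, 3
Total = 2 + 4 + 4 + 3 + 4 + 2 + 2 + 4 + 2 + 4 + 4 + 2 + 1 + 4 + 1 + 1 + 4 + 4 + 4 + 3 + 3 = 62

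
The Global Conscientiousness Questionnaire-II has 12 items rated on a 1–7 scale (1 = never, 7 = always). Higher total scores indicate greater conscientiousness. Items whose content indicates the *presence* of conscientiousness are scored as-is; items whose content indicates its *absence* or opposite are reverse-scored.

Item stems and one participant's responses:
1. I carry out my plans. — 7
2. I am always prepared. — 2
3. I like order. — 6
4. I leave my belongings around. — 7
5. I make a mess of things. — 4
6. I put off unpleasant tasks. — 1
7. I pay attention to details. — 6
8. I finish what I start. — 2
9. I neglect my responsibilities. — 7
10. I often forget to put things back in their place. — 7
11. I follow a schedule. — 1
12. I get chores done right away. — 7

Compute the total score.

45

Items 4, 5, 6, 9, 10 describe the absence/opposite of conscientiousness → reverse-score.
reversed = (1+7) − raw = 8 − raw.
  item 1: 7
  item 2: 2
  item 3: 6
  item 4: 8 − 7 = 1
  item 5: 8 − 4 = 4
  item 6: 8 − 1 = 7
  item 7: 6
  item 8: 2
  item 9: 8 − 7 = 1
  item 10: 8 − 7 = 1
  item 11: 1
  item 12: 7
Total = 7 + 2 + 6 + 1 + 4 + 7 + 6 + 2 + 1 + 1 + 1 + 7 = 45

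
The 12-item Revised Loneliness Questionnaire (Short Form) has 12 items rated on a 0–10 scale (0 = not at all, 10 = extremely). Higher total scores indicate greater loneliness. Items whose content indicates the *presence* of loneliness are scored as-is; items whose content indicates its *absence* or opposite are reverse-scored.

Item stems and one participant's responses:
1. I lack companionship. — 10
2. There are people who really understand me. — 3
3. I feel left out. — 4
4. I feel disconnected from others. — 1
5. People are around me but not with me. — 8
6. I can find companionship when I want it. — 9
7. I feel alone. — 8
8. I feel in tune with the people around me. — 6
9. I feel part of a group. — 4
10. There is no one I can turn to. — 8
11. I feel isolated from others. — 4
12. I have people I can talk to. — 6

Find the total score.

Items 2, 6, 8, 9, 12 describe the absence/opposite of loneliness → reverse-score.
reverse-coded value = 10 − response.
  item 1: 10
  item 2: 10 − 3 = 7
  item 3: 4
  item 4: 1
  item 5: 8
  item 6: 10 − 9 = 1
  item 7: 8
  item 8: 10 − 6 = 4
  item 9: 10 − 4 = 6
  item 10: 8
  item 11: 4
  item 12: 10 − 6 = 4
Total = 10 + 7 + 4 + 1 + 8 + 1 + 8 + 4 + 6 + 8 + 4 + 4 = 65

65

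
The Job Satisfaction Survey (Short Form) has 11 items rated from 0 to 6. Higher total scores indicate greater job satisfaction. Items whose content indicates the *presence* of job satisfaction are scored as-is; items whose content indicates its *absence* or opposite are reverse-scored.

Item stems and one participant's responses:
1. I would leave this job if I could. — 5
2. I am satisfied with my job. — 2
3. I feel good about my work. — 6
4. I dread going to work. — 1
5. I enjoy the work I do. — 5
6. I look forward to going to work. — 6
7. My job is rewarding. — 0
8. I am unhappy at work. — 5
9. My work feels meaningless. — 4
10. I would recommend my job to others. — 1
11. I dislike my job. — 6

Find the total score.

Items 1, 4, 8, 9, 11 describe the absence/opposite of job satisfaction → reverse-score.
on a 0–6 scale, reversed = 6 − raw.
  item 1: 6 − 5 = 1
  item 2: 2
  item 3: 6
  item 4: 6 − 1 = 5
  item 5: 5
  item 6: 6
  item 7: 0
  item 8: 6 − 5 = 1
  item 9: 6 − 4 = 2
  item 10: 1
  item 11: 6 − 6 = 0
Total = 1 + 2 + 6 + 5 + 5 + 6 + 0 + 1 + 2 + 1 + 0 = 29

29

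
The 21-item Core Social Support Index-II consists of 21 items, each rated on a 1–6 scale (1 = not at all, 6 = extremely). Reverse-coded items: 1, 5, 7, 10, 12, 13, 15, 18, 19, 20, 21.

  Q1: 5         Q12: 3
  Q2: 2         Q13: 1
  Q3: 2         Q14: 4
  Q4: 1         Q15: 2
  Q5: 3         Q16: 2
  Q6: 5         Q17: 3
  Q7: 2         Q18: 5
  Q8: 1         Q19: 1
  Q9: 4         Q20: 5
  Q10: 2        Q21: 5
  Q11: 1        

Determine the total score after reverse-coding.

68

Reversing items 1, 5, 7, 10, 12, 13, 15, 18, 19, 20 and 21 with 7 − raw:
Total = (7−5) + 2 + 2 + 1 + (7−3) + 5 + (7−2) + 1 + 4 + (7−2) + 1 + (7−3) + (7−1) + 4 + (7−2) + 2 + 3 + (7−5) + (7−1) + (7−5) + (7−5)
      = 2 + 2 + 2 + 1 + 4 + 5 + 5 + 1 + 4 + 5 + 1 + 4 + 6 + 4 + 5 + 2 + 3 + 2 + 6 + 2 + 2 = 68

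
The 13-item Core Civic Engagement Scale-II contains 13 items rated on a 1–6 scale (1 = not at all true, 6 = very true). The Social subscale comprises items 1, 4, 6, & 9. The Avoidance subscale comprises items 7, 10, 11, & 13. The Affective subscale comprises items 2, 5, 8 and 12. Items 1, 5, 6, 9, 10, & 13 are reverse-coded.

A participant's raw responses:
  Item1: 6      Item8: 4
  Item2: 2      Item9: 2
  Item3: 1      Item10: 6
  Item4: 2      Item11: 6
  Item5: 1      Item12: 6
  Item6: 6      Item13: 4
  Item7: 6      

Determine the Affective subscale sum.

18

Affective items: 2, 5, 8, 12.
Of these, item 5 is reverse-coded; on a 1–6 scale, reversed = 7 − raw.
  item 2: 2
  item 5: 7 − 1 = 6
  item 8: 4
  item 12: 6
Sum = 2 + 6 + 4 + 6 = 18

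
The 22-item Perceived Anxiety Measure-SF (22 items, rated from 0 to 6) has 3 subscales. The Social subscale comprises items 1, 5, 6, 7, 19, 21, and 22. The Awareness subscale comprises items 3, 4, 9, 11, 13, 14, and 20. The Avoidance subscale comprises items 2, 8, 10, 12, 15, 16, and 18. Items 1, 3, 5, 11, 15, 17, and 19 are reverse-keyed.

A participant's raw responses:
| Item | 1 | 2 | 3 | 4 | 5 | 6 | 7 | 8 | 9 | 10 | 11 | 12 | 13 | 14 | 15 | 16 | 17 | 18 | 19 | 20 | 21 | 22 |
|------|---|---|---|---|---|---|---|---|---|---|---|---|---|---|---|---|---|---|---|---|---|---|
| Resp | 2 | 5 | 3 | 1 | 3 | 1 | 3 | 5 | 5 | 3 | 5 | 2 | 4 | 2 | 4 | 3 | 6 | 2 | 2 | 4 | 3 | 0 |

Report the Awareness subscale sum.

Awareness items: 3, 4, 9, 11, 13, 14, 20.
Of these, items 3 & 11 are reverse-keyed; reversed = (0+6) − raw = 6 − raw.
  item 3: 6 − 3 = 3
  item 4: 1
  item 9: 5
  item 11: 6 − 5 = 1
  item 13: 4
  item 14: 2
  item 20: 4
Sum = 3 + 1 + 5 + 1 + 4 + 2 + 4 = 20

20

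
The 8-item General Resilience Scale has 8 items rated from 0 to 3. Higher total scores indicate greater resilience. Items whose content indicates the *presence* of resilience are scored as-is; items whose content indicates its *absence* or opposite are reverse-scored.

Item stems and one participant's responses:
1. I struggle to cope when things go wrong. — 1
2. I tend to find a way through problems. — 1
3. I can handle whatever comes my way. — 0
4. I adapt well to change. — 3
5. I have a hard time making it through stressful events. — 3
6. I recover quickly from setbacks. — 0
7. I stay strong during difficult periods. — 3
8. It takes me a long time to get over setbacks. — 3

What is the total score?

Items 1, 5, 8 describe the absence/opposite of resilience → reverse-score.
reverse-coded value = 3 − response.
  item 1: 3 − 1 = 2
  item 2: 1
  item 3: 0
  item 4: 3
  item 5: 3 − 3 = 0
  item 6: 0
  item 7: 3
  item 8: 3 − 3 = 0
Total = 2 + 1 + 0 + 3 + 0 + 0 + 3 + 0 = 9

9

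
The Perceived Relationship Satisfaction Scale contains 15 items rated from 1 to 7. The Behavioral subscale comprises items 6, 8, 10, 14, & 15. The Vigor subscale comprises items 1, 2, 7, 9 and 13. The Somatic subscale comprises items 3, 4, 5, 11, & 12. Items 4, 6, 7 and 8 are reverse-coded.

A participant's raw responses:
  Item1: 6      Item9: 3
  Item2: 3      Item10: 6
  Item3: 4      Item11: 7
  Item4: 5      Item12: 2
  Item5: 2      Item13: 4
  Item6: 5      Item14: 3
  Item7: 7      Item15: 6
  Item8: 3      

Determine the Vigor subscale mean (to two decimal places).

3.40

Vigor items: 1, 2, 7, 9, 13.
Of these, item 7 is reverse-coded; on a 1–7 scale, reversed = 8 − raw.
  item 1: 6
  item 2: 3
  item 7: 8 − 7 = 1
  item 9: 3
  item 13: 4
Sum = 6 + 3 + 1 + 3 + 4 = 17
Mean = 17 / 5 = 3.40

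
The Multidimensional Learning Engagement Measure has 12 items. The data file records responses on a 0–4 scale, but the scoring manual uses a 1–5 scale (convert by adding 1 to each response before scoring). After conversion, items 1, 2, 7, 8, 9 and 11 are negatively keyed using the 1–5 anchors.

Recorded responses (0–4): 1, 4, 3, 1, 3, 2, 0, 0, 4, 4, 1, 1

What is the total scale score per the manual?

40

Convert to 1–5: 2, 5, 4, 2, 4, 3, 1, 1, 5, 5, 2, 2
Reverse-coded (on a 1–5 scale, reversed = 6 − raw):
  item 1: 6 − 2 = 4
  item 2: 6 − 5 = 1
  item 7: 6 − 1 = 5
  item 8: 6 − 1 = 5
  item 9: 6 − 5 = 1
  item 11: 6 − 2 = 4
Scored: 4, 1, 4, 2, 4, 3, 5, 5, 1, 5, 4, 2
Total = 40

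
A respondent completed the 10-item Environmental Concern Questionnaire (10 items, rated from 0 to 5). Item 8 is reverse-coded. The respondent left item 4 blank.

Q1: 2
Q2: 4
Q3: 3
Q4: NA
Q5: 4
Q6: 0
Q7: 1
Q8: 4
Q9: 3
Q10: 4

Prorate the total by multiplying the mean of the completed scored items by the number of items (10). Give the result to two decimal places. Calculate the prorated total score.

24.44

Reverse-coded (reverse-coded value = 5 − response):
  item 8: 5 − 4 = 1
Completed scored items (9 of 10): 2, 4, 3, 4, 0, 1, 1, 3, 4; sum = 22.
Person mean = 22 / 9 ≈ 2.4444
Prorated total = (22 / 9) × 10 = 24.44 (to 2 dp)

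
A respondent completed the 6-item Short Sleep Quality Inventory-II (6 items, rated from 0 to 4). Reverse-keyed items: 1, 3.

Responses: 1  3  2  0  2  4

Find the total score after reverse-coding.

Raw sum = 12. Reverse-keyed items: 1, 3; their raw sum = 3.
Each reversal replaces raw with 4 − raw, changing the total by 4 − 2·raw per item.
Total = 12 + 2·4 − 2·3 = 12 + 8 − 6 = 14

14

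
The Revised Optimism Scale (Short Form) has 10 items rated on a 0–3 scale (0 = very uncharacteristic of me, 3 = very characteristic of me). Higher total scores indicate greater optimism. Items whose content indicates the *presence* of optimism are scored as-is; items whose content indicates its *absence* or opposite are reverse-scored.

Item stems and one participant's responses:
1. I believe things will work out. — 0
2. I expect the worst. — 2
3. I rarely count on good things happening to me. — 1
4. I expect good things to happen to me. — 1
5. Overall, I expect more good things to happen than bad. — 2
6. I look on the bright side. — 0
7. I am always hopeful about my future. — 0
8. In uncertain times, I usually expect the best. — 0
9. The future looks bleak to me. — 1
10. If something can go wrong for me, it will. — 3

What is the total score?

8

Items 2, 3, 9, 10 describe the absence/opposite of optimism → reverse-score.
reverse-coded value = 3 − response.
  item 1: 0
  item 2: 3 − 2 = 1
  item 3: 3 − 1 = 2
  item 4: 1
  item 5: 2
  item 6: 0
  item 7: 0
  item 8: 0
  item 9: 3 − 1 = 2
  item 10: 3 − 3 = 0
Total = 0 + 1 + 2 + 1 + 2 + 0 + 0 + 0 + 2 + 0 = 8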